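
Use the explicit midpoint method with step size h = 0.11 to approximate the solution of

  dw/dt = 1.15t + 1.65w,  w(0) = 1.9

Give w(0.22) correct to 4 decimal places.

Midpoint: k1 = f(t_n, w_n); k2 = f(t_n + h/2, w_n + (h/2)·k1); w_{n+1} = w_n + h·k2.
t=0.000000, w=1.900000:
  k1 = f(0.000000, 1.900000) = 3.135000
  k2 = f(0.055000, 2.072425) = 3.482751
  w ← 1.900000 + 0.11·3.482751 = 2.283103
t=0.110000, w=2.283103:
  k1 = f(0.110000, 2.283103) = 3.893619
  k2 = f(0.165000, 2.497252) = 4.310215
  w ← 2.283103 + 0.11·4.310215 = 2.757226
w(0.22) ≈ 2.7572

2.7572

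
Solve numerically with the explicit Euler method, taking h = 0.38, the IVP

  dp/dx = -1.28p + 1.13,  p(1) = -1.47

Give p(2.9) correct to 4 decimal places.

Euler: p_{n+1} = p_n + h·f(x_n, p_n).
x=1.000000, p=-1.470000: f=3.011600 → p ← -1.470000 + 0.38·3.011600 = -0.325592
x=1.380000, p=-0.325592: f=1.546758 → p ← -0.325592 + 0.38·1.546758 = 0.262176
x=1.760000, p=0.262176: f=0.794415 → p ← 0.262176 + 0.38·0.794415 = 0.564054
x=2.140000, p=0.564054: f=0.408011 → p ← 0.564054 + 0.38·0.408011 = 0.719098
x=2.520000, p=0.719098: f=0.209555 → p ← 0.719098 + 0.38·0.209555 = 0.798729
p(2.9) ≈ 0.7987

0.7987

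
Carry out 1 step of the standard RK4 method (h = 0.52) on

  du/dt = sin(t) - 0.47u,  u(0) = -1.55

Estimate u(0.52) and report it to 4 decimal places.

-1.0920

RK4: k1 = f(t_n, u_n); k2 = f(t_n + h/2, u_n + (h/2)·k1); k3 = f(t_n + h/2, u_n + (h/2)·k2); k4 = f(t_n + h, u_n + h·k3); u_{n+1} = u_n + (h/6)·(k1 + 2k2 + 2k3 + k4).
t=0.000000, u=-1.550000:
  k1 = f(0.000000, -1.550000) = 0.728500
  k2 = f(0.260000, -1.360590) = 0.896558
  k3 = f(0.260000, -1.316895) = 0.876021
  k4 = f(0.520000, -1.094469) = 1.011281
  u ← -1.550000 + (0.52/6)·(k1 + 2k2 + 2k3 + k4) = -1.091972
u(0.52) ≈ -1.0920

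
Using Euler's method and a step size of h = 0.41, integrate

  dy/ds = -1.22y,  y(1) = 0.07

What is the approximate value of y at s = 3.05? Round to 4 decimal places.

Euler: y_{n+1} = y_n + h·f(s_n, y_n).
s=1.000000, y=0.070000: f=-0.085400 → y ← 0.070000 + 0.41·(-0.085400) = 0.034986
s=1.410000, y=0.034986: f=-0.042683 → y ← 0.034986 + 0.41·(-0.042683) = 0.017486
s=1.820000, y=0.017486: f=-0.021333 → y ← 0.017486 + 0.41·(-0.021333) = 0.008740
s=2.230000, y=0.008740: f=-0.010662 → y ← 0.008740 + 0.41·(-0.010662) = 0.004368
s=2.640000, y=0.004368: f=-0.005329 → y ← 0.004368 + 0.41·(-0.005329) = 0.002183
y(3.05) ≈ 0.0022

0.0022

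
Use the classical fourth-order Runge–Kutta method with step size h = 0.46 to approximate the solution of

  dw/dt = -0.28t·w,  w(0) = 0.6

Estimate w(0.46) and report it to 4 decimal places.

RK4: k1 = f(t_n, w_n); k2 = f(t_n + h/2, w_n + (h/2)·k1); k3 = f(t_n + h/2, w_n + (h/2)·k2); k4 = f(t_n + h, w_n + h·k3); w_{n+1} = w_n + (h/6)·(k1 + 2k2 + 2k3 + k4).
t=0.000000, w=0.600000:
  k1 = f(0.000000, 0.600000) = 0.000000
  k2 = f(0.230000, 0.600000) = -0.038640
  k3 = f(0.230000, 0.591113) = -0.038068
  k4 = f(0.460000, 0.582489) = -0.075025
  w ← 0.600000 + (0.46/6)·(k1 + 2k2 + 2k3 + k4) = 0.582486
w(0.46) ≈ 0.5825

0.5825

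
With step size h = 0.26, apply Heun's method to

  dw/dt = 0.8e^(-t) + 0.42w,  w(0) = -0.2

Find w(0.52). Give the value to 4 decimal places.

Heun: k1 = f(t_n, w_n); k2 = f(t_n + h, w_n + h·k1); w_{n+1} = w_n + (h/2)·(k1 + k2).
t=0.000000, w=-0.200000:
  k1 = f(0.000000, -0.200000) = 0.716000
  k2 = f(0.260000, -0.013840) = 0.611028
  w ← -0.200000 + (0.26/2)·(0.716000 + 0.611028) = -0.027486
t=0.260000, w=-0.027486:
  k1 = f(0.260000, -0.027486) = 0.605297
  k2 = f(0.520000, 0.129891) = 0.530171
  w ← -0.027486 + (0.26/2)·(0.605297 + 0.530171) = 0.120124
w(0.52) ≈ 0.1201

0.1201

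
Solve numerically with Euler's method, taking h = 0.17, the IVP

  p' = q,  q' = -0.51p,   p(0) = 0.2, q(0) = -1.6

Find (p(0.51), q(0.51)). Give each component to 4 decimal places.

Euler on (p,q): p_{n+1} = p_n + h·p', q_{n+1} = q_n + h·q'.
0.000000: (0.200000, -1.600000); f=(-1.600000, -0.102000) → (-0.072000, -1.617340)
0.170000: (-0.072000, -1.617340); f=(-1.617340, 0.036720) → (-0.346948, -1.611098)
0.340000: (-0.346948, -1.611098); f=(-1.611098, 0.176943) → (-0.620834, -1.581017)
(p(0.51), q(0.51)) ≈ (-0.6208, -1.5810)

-0.6208, -1.5810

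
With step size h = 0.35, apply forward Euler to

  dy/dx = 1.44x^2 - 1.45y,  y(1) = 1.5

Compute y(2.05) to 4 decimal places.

Euler: y_{n+1} = y_n + h·f(x_n, y_n).
x=1.000000, y=1.500000: f=-0.735000 → y ← 1.500000 + 0.35·(-0.735000) = 1.242750
x=1.350000, y=1.242750: f=0.822412 → y ← 1.242750 + 0.35·0.822412 = 1.530594
x=1.700000, y=1.530594: f=1.942238 → y ← 1.530594 + 0.35·1.942238 = 2.210378
y(2.05) ≈ 2.2104

2.2104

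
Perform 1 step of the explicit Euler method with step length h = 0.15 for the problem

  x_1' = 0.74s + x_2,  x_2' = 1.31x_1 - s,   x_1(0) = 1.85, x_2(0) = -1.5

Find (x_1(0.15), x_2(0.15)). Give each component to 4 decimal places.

Euler on (x_1,x_2): x_1_{n+1} = x_1_n + h·x_1', x_2_{n+1} = x_2_n + h·x_2'.
0.000000: (1.850000, -1.500000); f=(-1.500000, 2.423500) → (1.625000, -1.136475)
(x_1(0.15), x_2(0.15)) ≈ (1.6250, -1.1365)

1.6250, -1.1365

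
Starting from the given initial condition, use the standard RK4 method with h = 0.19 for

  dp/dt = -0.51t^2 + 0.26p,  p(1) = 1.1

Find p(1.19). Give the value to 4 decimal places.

1.0365

RK4: k1 = f(t_n, p_n); k2 = f(t_n + h/2, p_n + (h/2)·k1); k3 = f(t_n + h/2, p_n + (h/2)·k2); k4 = f(t_n + h, p_n + h·k3); p_{n+1} = p_n + (h/6)·(k1 + 2k2 + 2k3 + k4).
t=1.000000, p=1.100000:
  k1 = f(1.000000, 1.100000) = -0.224000
  k2 = f(1.095000, 1.078720) = -0.331036
  k3 = f(1.095000, 1.068552) = -0.333679
  k4 = f(1.190000, 1.036601) = -0.452695
  p ← 1.100000 + (0.19/6)·(k1 + 2k2 + 2k3 + k4) = 1.036473
p(1.19) ≈ 1.0365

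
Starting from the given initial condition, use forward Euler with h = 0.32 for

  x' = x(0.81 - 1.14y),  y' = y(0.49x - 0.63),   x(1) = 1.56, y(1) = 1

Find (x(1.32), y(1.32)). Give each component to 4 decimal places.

1.3953, 1.0430

Euler on (x,y): x_{n+1} = x_n + h·x', y_{n+1} = y_n + h·y'.
1.000000: (1.560000, 1.000000); f=(-0.514800, 0.134400) → (1.395264, 1.043008)
(x(1.32), y(1.32)) ≈ (1.3953, 1.0430)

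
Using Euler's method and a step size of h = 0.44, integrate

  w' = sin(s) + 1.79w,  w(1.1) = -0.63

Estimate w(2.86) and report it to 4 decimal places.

-1.7755

Euler: w_{n+1} = w_n + h·f(s_n, w_n).
s=1.100000, w=-0.630000: f=-0.236493 → w ← -0.630000 + 0.44·(-0.236493) = -0.734057
s=1.540000, w=-0.734057: f=-0.314436 → w ← -0.734057 + 0.44·(-0.314436) = -0.872409
s=1.980000, w=-0.872409: f=-0.644173 → w ← -0.872409 + 0.44·(-0.644173) = -1.155845
s=2.420000, w=-1.155845: f=-1.408381 → w ← -1.155845 + 0.44·(-1.408381) = -1.775532
w(2.86) ≈ -1.7755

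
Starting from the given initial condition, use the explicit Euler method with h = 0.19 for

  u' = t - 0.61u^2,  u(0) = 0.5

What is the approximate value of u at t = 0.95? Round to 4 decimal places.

0.7052

Euler: u_{n+1} = u_n + h·f(t_n, u_n).
t=0.000000, u=0.500000: f=-0.152500 → u ← 0.500000 + 0.19·(-0.152500) = 0.471025
t=0.190000, u=0.471025: f=0.054663 → u ← 0.471025 + 0.19·0.054663 = 0.481411
t=0.380000, u=0.481411: f=0.238629 → u ← 0.481411 + 0.19·0.238629 = 0.526750
t=0.570000, u=0.526750: f=0.400746 → u ← 0.526750 + 0.19·0.400746 = 0.602892
t=0.760000, u=0.602892: f=0.538278 → u ← 0.602892 + 0.19·0.538278 = 0.705165
u(0.95) ≈ 0.7052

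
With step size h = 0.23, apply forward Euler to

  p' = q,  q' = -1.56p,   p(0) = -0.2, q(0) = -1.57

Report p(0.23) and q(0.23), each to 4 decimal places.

-0.5611, -1.4982

Euler on (p,q): p_{n+1} = p_n + h·p', q_{n+1} = q_n + h·q'.
0.000000: (-0.200000, -1.570000); f=(-1.570000, 0.312000) → (-0.561100, -1.498240)
(p(0.23), q(0.23)) ≈ (-0.5611, -1.4982)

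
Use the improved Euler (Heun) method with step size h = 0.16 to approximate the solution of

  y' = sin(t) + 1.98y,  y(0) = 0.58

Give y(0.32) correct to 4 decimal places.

1.1432

Heun: k1 = f(t_n, y_n); k2 = f(t_n + h, y_n + h·k1); y_{n+1} = y_n + (h/2)·(k1 + k2).
t=0.000000, y=0.580000:
  k1 = f(0.000000, 0.580000) = 1.148400
  k2 = f(0.160000, 0.763744) = 1.671531
  y ← 0.580000 + (0.16/2)·(1.148400 + 1.671531) = 0.805595
t=0.160000, y=0.805595:
  k1 = f(0.160000, 0.805595) = 1.754395
  k2 = f(0.320000, 1.086298) = 2.465436
  y ← 0.805595 + (0.16/2)·(1.754395 + 2.465436) = 1.143181
y(0.32) ≈ 1.1432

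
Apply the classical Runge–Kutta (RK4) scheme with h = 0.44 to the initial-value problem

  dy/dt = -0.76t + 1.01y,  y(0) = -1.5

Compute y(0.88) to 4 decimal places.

RK4: k1 = f(t_n, y_n); k2 = f(t_n + h/2, y_n + (h/2)·k1); k3 = f(t_n + h/2, y_n + (h/2)·k2); k4 = f(t_n + h, y_n + h·k3); y_{n+1} = y_n + (h/6)·(k1 + 2k2 + 2k3 + k4).
t=0.000000, y=-1.500000:
  k1 = f(0.000000, -1.500000) = -1.515000
  k2 = f(0.220000, -1.833300) = -2.018833
  k3 = f(0.220000, -1.944143) = -2.130785
  k4 = f(0.440000, -2.437545) = -2.796321
  y ← -1.500000 + (0.44/6)·(k1 + 2k2 + 2k3 + k4) = -2.424774
t=0.440000, y=-2.424774:
  k1 = f(0.440000, -2.424774) = -2.783422
  k2 = f(0.660000, -3.037127) = -3.569098
  k3 = f(0.660000, -3.209976) = -3.743675
  k4 = f(0.880000, -4.071991) = -4.781511
  y ← -2.424774 + (0.44/6)·(k1 + 2k2 + 2k3 + k4) = -4.052076
y(0.88) ≈ -4.0521

-4.0521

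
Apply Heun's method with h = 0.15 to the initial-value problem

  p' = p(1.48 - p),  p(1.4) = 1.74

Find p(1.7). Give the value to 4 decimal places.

1.6380

Heun: k1 = f(x_n, p_n); k2 = f(x_n + h, p_n + h·k1); p_{n+1} = p_n + (h/2)·(k1 + k2).
x=1.400000, p=1.740000:
  k1 = f(1.400000, 1.740000) = -0.452400
  k2 = f(1.550000, 1.672140) = -0.321285
  p ← 1.740000 + (0.15/2)·(-0.452400 + (-0.321285)) = 1.681974
x=1.550000, p=1.681974:
  k1 = f(1.550000, 1.681974) = -0.339714
  k2 = f(1.700000, 1.631016) = -0.246310
  p ← 1.681974 + (0.15/2)·(-0.339714 + (-0.246310)) = 1.638022
p(1.7) ≈ 1.6380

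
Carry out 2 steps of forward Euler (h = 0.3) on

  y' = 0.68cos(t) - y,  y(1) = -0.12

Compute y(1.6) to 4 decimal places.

0.0729

Euler: y_{n+1} = y_n + h·f(t_n, y_n).
t=1.000000, y=-0.120000: f=0.487406 → y ← -0.120000 + 0.3·0.487406 = 0.026222
t=1.300000, y=0.026222: f=0.155678 → y ← 0.026222 + 0.3·0.155678 = 0.072925
y(1.6) ≈ 0.0729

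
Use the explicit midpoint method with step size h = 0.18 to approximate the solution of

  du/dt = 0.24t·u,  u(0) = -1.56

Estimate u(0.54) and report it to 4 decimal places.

-1.6154

Midpoint: k1 = f(t_n, u_n); k2 = f(t_n + h/2, u_n + (h/2)·k1); u_{n+1} = u_n + h·k2.
t=0.000000, u=-1.560000:
  k1 = f(0.000000, -1.560000) = 0.000000
  k2 = f(0.090000, -1.560000) = -0.033696
  u ← -1.560000 + 0.18·(-0.033696) = -1.566065
t=0.180000, u=-1.566065:
  k1 = f(0.180000, -1.566065) = -0.067654
  k2 = f(0.270000, -1.572154) = -0.101876
  u ← -1.566065 + 0.18·(-0.101876) = -1.584403
t=0.360000, u=-1.584403:
  k1 = f(0.360000, -1.584403) = -0.136892
  k2 = f(0.450000, -1.596723) = -0.172446
  u ← -1.584403 + 0.18·(-0.172446) = -1.615443
u(0.54) ≈ -1.6154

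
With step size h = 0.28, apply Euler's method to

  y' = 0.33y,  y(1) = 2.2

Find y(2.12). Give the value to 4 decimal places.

Euler: y_{n+1} = y_n + h·f(x_n, y_n).
x=1.000000, y=2.200000: f=0.726000 → y ← 2.200000 + 0.28·0.726000 = 2.403280
x=1.280000, y=2.403280: f=0.793082 → y ← 2.403280 + 0.28·0.793082 = 2.625343
x=1.560000, y=2.625343: f=0.866363 → y ← 2.625343 + 0.28·0.866363 = 2.867925
x=1.840000, y=2.867925: f=0.946415 → y ← 2.867925 + 0.28·0.946415 = 3.132921
y(2.12) ≈ 3.1329

3.1329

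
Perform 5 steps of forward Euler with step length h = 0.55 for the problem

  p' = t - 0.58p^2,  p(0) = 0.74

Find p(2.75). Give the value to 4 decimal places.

Euler: p_{n+1} = p_n + h·f(t_n, p_n).
t=0.000000, p=0.740000: f=-0.317608 → p ← 0.740000 + 0.55·(-0.317608) = 0.565316
t=0.550000, p=0.565316: f=0.364643 → p ← 0.565316 + 0.55·0.364643 = 0.765869
t=1.100000, p=0.765869: f=0.759798 → p ← 0.765869 + 0.55·0.759798 = 1.183758
t=1.650000, p=1.183758: f=0.837256 → p ← 1.183758 + 0.55·0.837256 = 1.644249
t=2.200000, p=1.644249: f=0.631939 → p ← 1.644249 + 0.55·0.631939 = 1.991815
p(2.75) ≈ 1.9918

1.9918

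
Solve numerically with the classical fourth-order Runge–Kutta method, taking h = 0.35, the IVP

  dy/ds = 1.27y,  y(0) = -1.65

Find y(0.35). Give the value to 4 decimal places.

RK4: k1 = f(s_n, y_n); k2 = f(s_n + h/2, y_n + (h/2)·k1); k3 = f(s_n + h/2, y_n + (h/2)·k2); k4 = f(s_n + h, y_n + h·k3); y_{n+1} = y_n + (h/6)·(k1 + 2k2 + 2k3 + k4).
s=0.000000, y=-1.650000:
  k1 = f(0.000000, -1.650000) = -2.095500
  k2 = f(0.175000, -2.016712) = -2.561225
  k3 = f(0.175000, -2.098214) = -2.664732
  k4 = f(0.350000, -2.582656) = -3.279973
  y ← -1.650000 + (0.35/6)·(k1 + 2k2 + 2k3 + k4) = -2.573264
y(0.35) ≈ -2.5733

-2.5733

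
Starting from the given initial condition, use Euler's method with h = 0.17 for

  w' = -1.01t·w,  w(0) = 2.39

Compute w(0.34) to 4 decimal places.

2.3202

Euler: w_{n+1} = w_n + h·f(t_n, w_n).
t=0.000000, w=2.390000: f=0.000000 → w ← 2.390000 + 0.17·0.000000 = 2.390000
t=0.170000, w=2.390000: f=-0.410363 → w ← 2.390000 + 0.17·(-0.410363) = 2.320238
w(0.34) ≈ 2.3202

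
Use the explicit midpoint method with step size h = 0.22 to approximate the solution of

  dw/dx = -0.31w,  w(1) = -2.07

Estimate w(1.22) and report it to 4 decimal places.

Midpoint: k1 = f(x_n, w_n); k2 = f(x_n + h/2, w_n + (h/2)·k1); w_{n+1} = w_n + h·k2.
x=1.000000, w=-2.070000:
  k1 = f(1.000000, -2.070000) = 0.641700
  k2 = f(1.110000, -1.999413) = 0.619818
  w ← -2.070000 + 0.22·0.619818 = -1.933640
w(1.22) ≈ -1.9336

-1.9336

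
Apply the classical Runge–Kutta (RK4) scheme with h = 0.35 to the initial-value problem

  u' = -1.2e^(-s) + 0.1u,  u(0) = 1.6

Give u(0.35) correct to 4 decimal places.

1.2960

RK4: k1 = f(s_n, u_n); k2 = f(s_n + h/2, u_n + (h/2)·k1); k3 = f(s_n + h/2, u_n + (h/2)·k2); k4 = f(s_n + h, u_n + h·k3); u_{n+1} = u_n + (h/6)·(k1 + 2k2 + 2k3 + k4).
s=0.000000, u=1.600000:
  k1 = f(0.000000, 1.600000) = -1.040000
  k2 = f(0.175000, 1.418000) = -0.865548
  k3 = f(0.175000, 1.448529) = -0.862496
  k4 = f(0.350000, 1.298127) = -0.715813
  u ← 1.600000 + (0.35/6)·(k1 + 2k2 + 2k3 + k4) = 1.295972
u(0.35) ≈ 1.2960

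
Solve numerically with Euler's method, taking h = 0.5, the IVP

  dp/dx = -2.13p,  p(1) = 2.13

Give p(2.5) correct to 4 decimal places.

Euler: p_{n+1} = p_n + h·f(x_n, p_n).
x=1.000000, p=2.130000: f=-4.536900 → p ← 2.130000 + 0.5·(-4.536900) = -0.138450
x=1.500000, p=-0.138450: f=0.294898 → p ← -0.138450 + 0.5·0.294898 = 0.008999
x=2.000000, p=0.008999: f=-0.019168 → p ← 0.008999 + 0.5·(-0.019168) = -0.000585
p(2.5) ≈ -0.0006

-0.0006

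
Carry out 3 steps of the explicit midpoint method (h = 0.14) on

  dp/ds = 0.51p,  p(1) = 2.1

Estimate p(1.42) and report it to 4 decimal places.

2.6012

Midpoint: k1 = f(s_n, p_n); k2 = f(s_n + h/2, p_n + (h/2)·k1); p_{n+1} = p_n + h·k2.
s=1.000000, p=2.100000:
  k1 = f(1.000000, 2.100000) = 1.071000
  k2 = f(1.070000, 2.174970) = 1.109235
  p ← 2.100000 + 0.14·1.109235 = 2.255293
s=1.140000, p=2.255293:
  k1 = f(1.140000, 2.255293) = 1.150199
  k2 = f(1.210000, 2.335807) = 1.191261
  p ← 2.255293 + 0.14·1.191261 = 2.422069
s=1.280000, p=2.422069:
  k1 = f(1.280000, 2.422069) = 1.235255
  k2 = f(1.350000, 2.508537) = 1.279354
  p ← 2.422069 + 0.14·1.279354 = 2.601179
p(1.42) ≈ 2.6012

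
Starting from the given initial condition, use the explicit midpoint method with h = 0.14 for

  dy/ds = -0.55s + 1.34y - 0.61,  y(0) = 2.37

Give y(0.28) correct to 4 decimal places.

3.2128

Midpoint: k1 = f(s_n, y_n); k2 = f(s_n + h/2, y_n + (h/2)·k1); y_{n+1} = y_n + h·k2.
s=0.000000, y=2.370000:
  k1 = f(0.000000, 2.370000) = 2.565800
  k2 = f(0.070000, 2.549606) = 2.767972
  y ← 2.370000 + 0.14·2.767972 = 2.757516
s=0.140000, y=2.757516:
  k1 = f(0.140000, 2.757516) = 3.008072
  k2 = f(0.210000, 2.968081) = 3.251729
  y ← 2.757516 + 0.14·3.251729 = 3.212758
y(0.28) ≈ 3.2128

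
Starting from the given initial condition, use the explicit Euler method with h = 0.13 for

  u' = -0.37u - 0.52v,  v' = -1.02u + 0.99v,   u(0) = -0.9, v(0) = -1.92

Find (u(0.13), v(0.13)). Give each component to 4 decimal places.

-0.7269, -2.0478

Euler on (u,v): u_{n+1} = u_n + h·u', v_{n+1} = v_n + h·v'.
0.000000: (-0.900000, -1.920000); f=(1.331400, -0.982800) → (-0.726918, -2.047764)
(u(0.13), v(0.13)) ≈ (-0.7269, -2.0478)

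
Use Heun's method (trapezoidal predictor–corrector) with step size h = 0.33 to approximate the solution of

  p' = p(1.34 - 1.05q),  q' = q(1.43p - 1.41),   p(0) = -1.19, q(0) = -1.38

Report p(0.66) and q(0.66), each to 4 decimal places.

Heun on (p,q): k1 = f(t_n, state_n); k2 = f(t_n + h, state_n + h·k1); state_{n+1} = state_n + (h/2)·(k1 + k2).
0.000000: (-1.190000, -1.380000)
  k1 = (-3.318910, 4.294146)
  predictor → (-2.285240, 0.037068)
  k2 = (-2.973277, -0.173401)
  → (-2.228211, -0.700077)
0.330000: (-2.228211, -0.700077)
  k1 = (-4.623718, 3.217793)
  predictor → (-3.754038, 0.361795)
  k2 = (-3.604310, -2.452344)
  → (-3.585835, -0.573778)
(p(0.66), q(0.66)) ≈ (-3.5858, -0.5738)

-3.5858, -0.5738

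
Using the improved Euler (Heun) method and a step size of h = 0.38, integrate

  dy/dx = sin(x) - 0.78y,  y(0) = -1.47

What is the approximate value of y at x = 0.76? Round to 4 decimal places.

Heun: k1 = f(x_n, y_n); k2 = f(x_n + h, y_n + h·k1); y_{n+1} = y_n + (h/2)·(k1 + k2).
x=0.000000, y=-1.470000:
  k1 = f(0.000000, -1.470000) = 1.146600
  k2 = f(0.380000, -1.034292) = 1.177668
  y ← -1.470000 + (0.38/2)·(1.146600 + 1.177668) = -1.028389
x=0.380000, y=-1.028389:
  k1 = f(0.380000, -1.028389) = 1.173064
  k2 = f(0.760000, -0.582625) = 1.143369
  y ← -1.028389 + (0.38/2)·(1.173064 + 1.143369) = -0.588267
y(0.76) ≈ -0.5883

-0.5883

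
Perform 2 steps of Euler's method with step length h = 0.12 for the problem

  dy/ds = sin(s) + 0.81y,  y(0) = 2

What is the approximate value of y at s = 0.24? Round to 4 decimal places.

2.4221

Euler: y_{n+1} = y_n + h·f(s_n, y_n).
s=0.000000, y=2.000000: f=1.620000 → y ← 2.000000 + 0.12·1.620000 = 2.194400
s=0.120000, y=2.194400: f=1.897176 → y ← 2.194400 + 0.12·1.897176 = 2.422061
y(0.24) ≈ 2.4221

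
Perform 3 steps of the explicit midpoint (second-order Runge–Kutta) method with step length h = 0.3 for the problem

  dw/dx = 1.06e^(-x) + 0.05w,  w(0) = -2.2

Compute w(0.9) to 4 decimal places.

-1.6576

Midpoint: k1 = f(x_n, w_n); k2 = f(x_n + h/2, w_n + (h/2)·k1); w_{n+1} = w_n + h·k2.
x=0.000000, w=-2.200000:
  k1 = f(0.000000, -2.200000) = 0.950000
  k2 = f(0.150000, -2.057500) = 0.809475
  w ← -2.200000 + 0.3·0.809475 = -1.957157
x=0.300000, w=-1.957157:
  k1 = f(0.300000, -1.957157) = 0.687409
  k2 = f(0.450000, -1.854046) = 0.583184
  w ← -1.957157 + 0.3·0.583184 = -1.782202
x=0.600000, w=-1.782202:
  k1 = f(0.600000, -1.782202) = 0.492630
  k2 = f(0.750000, -1.708308) = 0.415293
  w ← -1.782202 + 0.3·0.415293 = -1.657614
w(0.9) ≈ -1.6576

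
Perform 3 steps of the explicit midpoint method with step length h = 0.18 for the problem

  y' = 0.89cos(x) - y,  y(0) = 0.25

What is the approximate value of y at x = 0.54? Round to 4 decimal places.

0.4957

Midpoint: k1 = f(x_n, y_n); k2 = f(x_n + h/2, y_n + (h/2)·k1); y_{n+1} = y_n + h·k2.
x=0.000000, y=0.250000:
  k1 = f(0.000000, 0.250000) = 0.640000
  k2 = f(0.090000, 0.307600) = 0.578798
  y ← 0.250000 + 0.18·0.578798 = 0.354184
x=0.180000, y=0.354184:
  k1 = f(0.180000, 0.354184) = 0.521437
  k2 = f(0.270000, 0.401113) = 0.456643
  y ← 0.354184 + 0.18·0.456643 = 0.436379
x=0.360000, y=0.436379:
  k1 = f(0.360000, 0.436379) = 0.396569
  k2 = f(0.450000, 0.472071) = 0.329327
  y ← 0.436379 + 0.18·0.329327 = 0.495658
y(0.54) ≈ 0.4957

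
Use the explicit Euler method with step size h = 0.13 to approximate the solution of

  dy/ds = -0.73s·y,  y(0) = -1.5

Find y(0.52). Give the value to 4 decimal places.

Euler: y_{n+1} = y_n + h·f(s_n, y_n).
s=0.000000, y=-1.500000: f=0.000000 → y ← -1.500000 + 0.13·0.000000 = -1.500000
s=0.130000, y=-1.500000: f=0.142350 → y ← -1.500000 + 0.13·0.142350 = -1.481494
s=0.260000, y=-1.481494: f=0.281188 → y ← -1.481494 + 0.13·0.281188 = -1.444940
s=0.390000, y=-1.444940: f=0.411374 → y ← -1.444940 + 0.13·0.411374 = -1.391461
y(0.52) ≈ -1.3915

-1.3915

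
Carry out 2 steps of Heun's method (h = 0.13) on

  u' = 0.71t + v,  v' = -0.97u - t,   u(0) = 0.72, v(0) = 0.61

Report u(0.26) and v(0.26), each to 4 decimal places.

Heun on (u,v): k1 = f(t_n, state_n); k2 = f(t_n + h, state_n + h·k1); state_{n+1} = state_n + (h/2)·(k1 + k2).
0.000000: (0.720000, 0.610000)
  k1 = (0.610000, -0.698400)
  predictor → (0.799300, 0.519208)
  k2 = (0.611508, -0.905321)
  → (0.799398, 0.505758)
0.130000: (0.799398, 0.505758)
  k1 = (0.598058, -0.905416)
  predictor → (0.877146, 0.388054)
  k2 = (0.572654, -1.110831)
  → (0.875494, 0.374702)
(u(0.26), v(0.26)) ≈ (0.8755, 0.3747)

0.8755, 0.3747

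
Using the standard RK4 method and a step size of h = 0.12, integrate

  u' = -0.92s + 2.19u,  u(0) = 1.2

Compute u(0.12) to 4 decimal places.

1.5534

RK4: k1 = f(s_n, u_n); k2 = f(s_n + h/2, u_n + (h/2)·k1); k3 = f(s_n + h/2, u_n + (h/2)·k2); k4 = f(s_n + h, u_n + h·k3); u_{n+1} = u_n + (h/6)·(k1 + 2k2 + 2k3 + k4).
s=0.000000, u=1.200000:
  k1 = f(0.000000, 1.200000) = 2.628000
  k2 = f(0.060000, 1.357680) = 2.918119
  k3 = f(0.060000, 1.375087) = 2.956241
  k4 = f(0.120000, 1.554749) = 3.294500
  u ← 1.200000 + (0.12/6)·(k1 + 2k2 + 2k3 + k4) = 1.553424
u(0.12) ≈ 1.5534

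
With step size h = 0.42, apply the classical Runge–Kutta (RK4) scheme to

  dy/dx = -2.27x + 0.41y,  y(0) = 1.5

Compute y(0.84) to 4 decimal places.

RK4: k1 = f(x_n, y_n); k2 = f(x_n + h/2, y_n + (h/2)·k1); k3 = f(x_n + h/2, y_n + (h/2)·k2); k4 = f(x_n + h, y_n + h·k3); y_{n+1} = y_n + (h/6)·(k1 + 2k2 + 2k3 + k4).
x=0.000000, y=1.500000:
  k1 = f(0.000000, 1.500000) = 0.615000
  k2 = f(0.210000, 1.629150) = 0.191252
  k3 = f(0.210000, 1.540163) = 0.154767
  k4 = f(0.420000, 1.565002) = -0.311749
  y ← 1.500000 + (0.42/6)·(k1 + 2k2 + 2k3 + k4) = 1.569670
x=0.420000, y=1.569670:
  k1 = f(0.420000, 1.569670) = -0.309835
  k2 = f(0.630000, 1.504605) = -0.813212
  k3 = f(0.630000, 1.398896) = -0.856553
  k4 = f(0.840000, 1.209918) = -1.410734
  y ← 1.569670 + (0.42/6)·(k1 + 2k2 + 2k3 + k4) = 1.215463
y(0.84) ≈ 1.2155

1.2155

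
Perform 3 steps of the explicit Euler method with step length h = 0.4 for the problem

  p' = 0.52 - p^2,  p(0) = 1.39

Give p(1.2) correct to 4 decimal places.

Euler: p_{n+1} = p_n + h·f(x_n, p_n).
x=0.000000, p=1.390000: f=-1.412100 → p ← 1.390000 + 0.4·(-1.412100) = 0.825160
x=0.400000, p=0.825160: f=-0.160889 → p ← 0.825160 + 0.4·(-0.160889) = 0.760804
x=0.800000, p=0.760804: f=-0.058823 → p ← 0.760804 + 0.4·(-0.058823) = 0.737275
p(1.2) ≈ 0.7373

0.7373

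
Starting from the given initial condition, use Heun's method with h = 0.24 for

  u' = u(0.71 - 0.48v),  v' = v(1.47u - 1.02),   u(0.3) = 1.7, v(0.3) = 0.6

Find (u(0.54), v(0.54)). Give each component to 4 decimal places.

Heun on (u,v): k1 = f(t_n, state_n); k2 = f(t_n + h, state_n + h·k1); state_{n+1} = state_n + (h/2)·(k1 + k2).
0.300000: (1.700000, 0.600000)
  k1 = (0.717400, 0.887400)
  predictor → (1.872176, 0.812976)
  k2 = (0.598669, 1.408155)
  → (1.857928, 0.875467)
(u(0.54), v(0.54)) ≈ (1.8579, 0.8755)

1.8579, 0.8755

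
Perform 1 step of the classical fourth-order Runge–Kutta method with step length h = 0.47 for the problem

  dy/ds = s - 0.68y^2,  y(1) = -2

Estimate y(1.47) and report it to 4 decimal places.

-3.6914

RK4: k1 = f(s_n, y_n); k2 = f(s_n + h/2, y_n + (h/2)·k1); k3 = f(s_n + h/2, y_n + (h/2)·k2); k4 = f(s_n + h, y_n + h·k3); y_{n+1} = y_n + (h/6)·(k1 + 2k2 + 2k3 + k4).
s=1.000000, y=-2.000000:
  k1 = f(1.000000, -2.000000) = -1.720000
  k2 = f(1.235000, -2.404200) = -2.695521
  k3 = f(1.235000, -2.633447) = -3.480831
  k4 = f(1.470000, -3.635990) = -7.519890
  y ← -2.000000 + (0.47/6)·(k1 + 2k2 + 2k3 + k4) = -3.691420
y(1.47) ≈ -3.6914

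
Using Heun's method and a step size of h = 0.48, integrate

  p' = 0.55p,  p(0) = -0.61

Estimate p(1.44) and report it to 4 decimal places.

Heun: k1 = f(x_n, p_n); k2 = f(x_n + h, p_n + h·k1); p_{n+1} = p_n + (h/2)·(k1 + k2).
x=0.000000, p=-0.610000:
  k1 = f(0.000000, -0.610000) = -0.335500
  k2 = f(0.480000, -0.771040) = -0.424072
  p ← -0.610000 + (0.48/2)·(-0.335500 + (-0.424072)) = -0.792297
x=0.480000, p=-0.792297:
  k1 = f(0.480000, -0.792297) = -0.435764
  k2 = f(0.960000, -1.001464) = -0.550805
  p ← -0.792297 + (0.48/2)·(-0.435764 + (-0.550805)) = -1.029074
x=0.960000, p=-1.029074:
  k1 = f(0.960000, -1.029074) = -0.565991
  k2 = f(1.440000, -1.300749) = -0.715412
  p ← -1.029074 + (0.48/2)·(-0.565991 + (-0.715412)) = -1.336610
p(1.44) ≈ -1.3366

-1.3366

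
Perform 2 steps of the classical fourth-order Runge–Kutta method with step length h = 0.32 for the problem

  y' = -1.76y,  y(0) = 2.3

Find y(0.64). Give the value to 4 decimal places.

0.7468

RK4: k1 = f(x_n, y_n); k2 = f(x_n + h/2, y_n + (h/2)·k1); k3 = f(x_n + h/2, y_n + (h/2)·k2); k4 = f(x_n + h, y_n + h·k3); y_{n+1} = y_n + (h/6)·(k1 + 2k2 + 2k3 + k4).
x=0.000000, y=2.300000:
  k1 = f(0.000000, 2.300000) = -4.048000
  k2 = f(0.160000, 1.652320) = -2.908083
  k3 = f(0.160000, 1.834707) = -3.229084
  k4 = f(0.320000, 1.266693) = -2.229380
  y ← 2.300000 + (0.32/6)·(k1 + 2k2 + 2k3 + k4) = 1.310575
x=0.320000, y=1.310575:
  k1 = f(0.320000, 1.310575) = -2.306612
  k2 = f(0.480000, 0.941517) = -1.657070
  k3 = f(0.480000, 1.045444) = -1.839981
  k4 = f(0.640000, 0.721781) = -1.270335
  y ← 1.310575 + (0.32/6)·(k1 + 2k2 + 2k3 + k4) = 0.746786
y(0.64) ≈ 0.7468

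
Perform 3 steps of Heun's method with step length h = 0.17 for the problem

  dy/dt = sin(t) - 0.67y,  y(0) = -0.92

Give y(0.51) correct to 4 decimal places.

-0.5395

Heun: k1 = f(t_n, y_n); k2 = f(t_n + h, y_n + h·k1); y_{n+1} = y_n + (h/2)·(k1 + k2).
t=0.000000, y=-0.920000:
  k1 = f(0.000000, -0.920000) = 0.616400
  k2 = f(0.170000, -0.815212) = 0.715374
  y ← -0.920000 + (0.17/2)·(0.616400 + 0.715374) = -0.806799
t=0.170000, y=-0.806799:
  k1 = f(0.170000, -0.806799) = 0.709738
  k2 = f(0.340000, -0.686144) = 0.793203
  y ← -0.806799 + (0.17/2)·(0.709738 + 0.793203) = -0.679049
t=0.340000, y=-0.679049:
  k1 = f(0.340000, -0.679049) = 0.788450
  k2 = f(0.510000, -0.545013) = 0.853336
  y ← -0.679049 + (0.17/2)·(0.788450 + 0.853336) = -0.539497
y(0.51) ≈ -0.5395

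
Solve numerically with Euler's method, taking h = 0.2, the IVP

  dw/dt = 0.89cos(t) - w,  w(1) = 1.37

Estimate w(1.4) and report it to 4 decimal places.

Euler: w_{n+1} = w_n + h·f(t_n, w_n).
t=1.000000, w=1.370000: f=-0.889131 → w ← 1.370000 + 0.2·(-0.889131) = 1.192174
t=1.200000, w=1.192174: f=-0.869675 → w ← 1.192174 + 0.2·(-0.869675) = 1.018239
w(1.4) ≈ 1.0182

1.0182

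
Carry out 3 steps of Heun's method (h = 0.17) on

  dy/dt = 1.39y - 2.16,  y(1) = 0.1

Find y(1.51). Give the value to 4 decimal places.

Heun: k1 = f(t_n, y_n); k2 = f(t_n + h, y_n + h·k1); y_{n+1} = y_n + (h/2)·(k1 + k2).
t=1.000000, y=0.100000:
  k1 = f(1.000000, 0.100000) = -2.021000
  k2 = f(1.170000, -0.243570) = -2.498562
  y ← 0.100000 + (0.17/2)·(-2.021000 + (-2.498562)) = -0.284163
t=1.170000, y=-0.284163:
  k1 = f(1.170000, -0.284163) = -2.554986
  k2 = f(1.340000, -0.718510) = -3.158730
  y ← -0.284163 + (0.17/2)·(-2.554986 + (-3.158730)) = -0.769829
t=1.340000, y=-0.769829:
  k1 = f(1.340000, -0.769829) = -3.230062
  k2 = f(1.510000, -1.318939) = -3.993325
  y ← -0.769829 + (0.17/2)·(-3.230062 + (-3.993325)) = -1.383817
y(1.51) ≈ -1.3838

-1.3838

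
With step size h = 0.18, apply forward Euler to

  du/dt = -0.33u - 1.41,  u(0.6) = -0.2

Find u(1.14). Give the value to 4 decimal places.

-0.8835

Euler: u_{n+1} = u_n + h·f(t_n, u_n).
t=0.600000, u=-0.200000: f=-1.344000 → u ← -0.200000 + 0.18·(-1.344000) = -0.441920
t=0.780000, u=-0.441920: f=-1.264166 → u ← -0.441920 + 0.18·(-1.264166) = -0.669470
t=0.960000, u=-0.669470: f=-1.189075 → u ← -0.669470 + 0.18·(-1.189075) = -0.883503
u(1.14) ≈ -0.8835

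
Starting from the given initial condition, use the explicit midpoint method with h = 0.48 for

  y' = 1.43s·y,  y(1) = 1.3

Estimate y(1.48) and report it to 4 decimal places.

2.7862

Midpoint: k1 = f(s_n, y_n); k2 = f(s_n + h/2, y_n + (h/2)·k1); y_{n+1} = y_n + h·k2.
s=1.000000, y=1.300000:
  k1 = f(1.000000, 1.300000) = 1.859000
  k2 = f(1.240000, 1.746160) = 3.096291
  y ← 1.300000 + 0.48·3.096291 = 2.786220
y(1.48) ≈ 2.7862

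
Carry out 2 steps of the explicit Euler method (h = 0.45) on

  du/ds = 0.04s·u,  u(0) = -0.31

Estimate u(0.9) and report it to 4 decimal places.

Euler: u_{n+1} = u_n + h·f(s_n, u_n).
s=0.000000, u=-0.310000: f=0.000000 → u ← -0.310000 + 0.45·0.000000 = -0.310000
s=0.450000, u=-0.310000: f=-0.005580 → u ← -0.310000 + 0.45·(-0.005580) = -0.312511
u(0.9) ≈ -0.3125

-0.3125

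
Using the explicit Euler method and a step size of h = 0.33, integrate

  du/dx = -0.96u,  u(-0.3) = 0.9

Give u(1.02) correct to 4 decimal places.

0.1961

Euler: u_{n+1} = u_n + h·f(x_n, u_n).
x=-0.300000, u=0.900000: f=-0.864000 → u ← 0.900000 + 0.33·(-0.864000) = 0.614880
x=0.030000, u=0.614880: f=-0.590285 → u ← 0.614880 + 0.33·(-0.590285) = 0.420086
x=0.360000, u=0.420086: f=-0.403283 → u ← 0.420086 + 0.33·(-0.403283) = 0.287003
x=0.690000, u=0.287003: f=-0.275523 → u ← 0.287003 + 0.33·(-0.275523) = 0.196080
u(1.02) ≈ 0.1961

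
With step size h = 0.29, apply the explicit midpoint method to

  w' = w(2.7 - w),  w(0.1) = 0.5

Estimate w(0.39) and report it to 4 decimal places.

0.8903

Midpoint: k1 = f(t_n, w_n); k2 = f(t_n + h/2, w_n + (h/2)·k1); w_{n+1} = w_n + h·k2.
t=0.100000, w=0.500000:
  k1 = f(0.100000, 0.500000) = 1.100000
  k2 = f(0.245000, 0.659500) = 1.345710
  w ← 0.500000 + 0.29·1.345710 = 0.890256
w(0.39) ≈ 0.8903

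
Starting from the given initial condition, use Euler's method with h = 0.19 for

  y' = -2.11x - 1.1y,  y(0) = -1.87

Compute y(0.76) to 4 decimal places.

Euler: y_{n+1} = y_n + h·f(x_n, y_n).
x=0.000000, y=-1.870000: f=2.057000 → y ← -1.870000 + 0.19·2.057000 = -1.479170
x=0.190000, y=-1.479170: f=1.226187 → y ← -1.479170 + 0.19·1.226187 = -1.246194
x=0.380000, y=-1.246194: f=0.569014 → y ← -1.246194 + 0.19·0.569014 = -1.138082
x=0.570000, y=-1.138082: f=0.049190 → y ← -1.138082 + 0.19·0.049190 = -1.128736
y(0.76) ≈ -1.1287

-1.1287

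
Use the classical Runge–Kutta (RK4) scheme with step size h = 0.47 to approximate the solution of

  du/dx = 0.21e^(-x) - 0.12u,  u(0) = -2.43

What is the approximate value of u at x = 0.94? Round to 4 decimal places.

-2.0508

RK4: k1 = f(x_n, u_n); k2 = f(x_n + h/2, u_n + (h/2)·k1); k3 = f(x_n + h/2, u_n + (h/2)·k2); k4 = f(x_n + h, u_n + h·k3); u_{n+1} = u_n + (h/6)·(k1 + 2k2 + 2k3 + k4).
x=0.000000, u=-2.430000:
  k1 = f(0.000000, -2.430000) = 0.501600
  k2 = f(0.235000, -2.312124) = 0.443475
  k3 = f(0.235000, -2.325783) = 0.445114
  k4 = f(0.470000, -2.220796) = 0.397746
  u ← -2.430000 + (0.47/6)·(k1 + 2k2 + 2k3 + k4) = -2.220339
x=0.470000, u=-2.220339:
  k1 = f(0.470000, -2.220339) = 0.397691
  k2 = f(0.705000, -2.126882) = 0.358989
  k3 = f(0.705000, -2.135977) = 0.360080
  k4 = f(0.940000, -2.051101) = 0.328164
  u ← -2.220339 + (0.47/6)·(k1 + 2k2 + 2k3 + k4) = -2.050826
u(0.94) ≈ -2.0508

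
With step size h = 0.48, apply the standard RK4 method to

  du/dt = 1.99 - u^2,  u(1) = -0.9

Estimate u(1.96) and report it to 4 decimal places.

RK4: k1 = f(t_n, u_n); k2 = f(t_n + h/2, u_n + (h/2)·k1); k3 = f(t_n + h/2, u_n + (h/2)·k2); k4 = f(t_n + h, u_n + h·k3); u_{n+1} = u_n + (h/6)·(k1 + 2k2 + 2k3 + k4).
t=1.000000, u=-0.900000:
  k1 = f(1.000000, -0.900000) = 1.180000
  k2 = f(1.240000, -0.616800) = 1.609558
  k3 = f(1.240000, -0.513706) = 1.726106
  k4 = f(1.480000, -0.071469) = 1.984892
  u ← -0.900000 + (0.48/6)·(k1 + 2k2 + 2k3 + k4) = -0.113102
t=1.480000, u=-0.113102:
  k1 = f(1.480000, -0.113102) = 1.977208
  k2 = f(1.720000, 0.361427) = 1.859370
  k3 = f(1.720000, 0.333146) = 1.879013
  k4 = f(1.960000, 0.788824) = 1.367757
  u ← -0.113102 + (0.48/6)·(k1 + 2k2 + 2k3 + k4) = 0.752636
u(1.96) ≈ 0.7526

0.7526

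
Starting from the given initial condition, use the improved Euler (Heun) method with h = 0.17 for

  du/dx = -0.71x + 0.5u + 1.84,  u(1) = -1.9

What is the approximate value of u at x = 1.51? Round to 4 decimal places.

Heun: k1 = f(x_n, u_n); k2 = f(x_n + h, u_n + h·k1); u_{n+1} = u_n + (h/2)·(k1 + k2).
x=1.000000, u=-1.900000:
  k1 = f(1.000000, -1.900000) = 0.180000
  k2 = f(1.170000, -1.869400) = 0.074600
  u ← -1.900000 + (0.17/2)·(0.180000 + 0.074600) = -1.878359
x=1.170000, u=-1.878359:
  k1 = f(1.170000, -1.878359) = 0.070121
  k2 = f(1.340000, -1.866439) = -0.044619
  u ← -1.878359 + (0.17/2)·(0.070121 + (-0.044619)) = -1.876191
x=1.340000, u=-1.876191:
  k1 = f(1.340000, -1.876191) = -0.049496
  k2 = f(1.510000, -1.884606) = -0.174403
  u ← -1.876191 + (0.17/2)·(-0.049496 + (-0.174403)) = -1.895223
u(1.51) ≈ -1.8952

-1.8952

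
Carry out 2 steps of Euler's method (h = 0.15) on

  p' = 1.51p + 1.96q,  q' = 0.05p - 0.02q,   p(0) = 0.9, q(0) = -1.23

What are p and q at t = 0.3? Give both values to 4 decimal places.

0.5518, -1.2103

Euler on (p,q): p_{n+1} = p_n + h·p', q_{n+1} = q_n + h·q'.
0.000000: (0.900000, -1.230000); f=(-1.051800, 0.069600) → (0.742230, -1.219560)
0.150000: (0.742230, -1.219560); f=(-1.269570, 0.061503) → (0.551794, -1.210335)
(p(0.3), q(0.3)) ≈ (0.5518, -1.2103)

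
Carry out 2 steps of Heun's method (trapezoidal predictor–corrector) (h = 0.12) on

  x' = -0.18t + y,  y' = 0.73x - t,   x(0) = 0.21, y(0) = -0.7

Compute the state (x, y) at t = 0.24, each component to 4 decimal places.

0.0386, -0.7068

Heun on (x,y): k1 = f(t_n, state_n); k2 = f(t_n + h, state_n + h·k1); state_{n+1} = state_n + (h/2)·(k1 + k2).
0.000000: (0.210000, -0.700000)
  k1 = (-0.700000, 0.153300)
  predictor → (0.126000, -0.681604)
  k2 = (-0.703204, -0.028020)
  → (0.125808, -0.692483)
0.120000: (0.125808, -0.692483)
  k1 = (-0.714083, -0.028160)
  predictor → (0.040118, -0.695862)
  k2 = (-0.739062, -0.210714)
  → (0.038619, -0.706816)
(x(0.24), y(0.24)) ≈ (0.0386, -0.7068)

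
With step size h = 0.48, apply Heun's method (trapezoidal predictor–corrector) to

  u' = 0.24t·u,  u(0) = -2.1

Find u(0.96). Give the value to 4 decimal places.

Heun: k1 = f(t_n, u_n); k2 = f(t_n + h, u_n + h·k1); u_{n+1} = u_n + (h/2)·(k1 + k2).
t=0.000000, u=-2.100000:
  k1 = f(0.000000, -2.100000) = 0.000000
  k2 = f(0.480000, -2.100000) = -0.241920
  u ← -2.100000 + (0.48/2)·(0.000000 + (-0.241920)) = -2.158061
t=0.480000, u=-2.158061:
  k1 = f(0.480000, -2.158061) = -0.248609
  k2 = f(0.960000, -2.277393) = -0.524711
  u ← -2.158061 + (0.48/2)·(-0.248609 + (-0.524711)) = -2.343658
u(0.96) ≈ -2.3437

-2.3437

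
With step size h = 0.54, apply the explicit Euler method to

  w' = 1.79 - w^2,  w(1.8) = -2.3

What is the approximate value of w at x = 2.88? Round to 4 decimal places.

-12.7037

Euler: w_{n+1} = w_n + h·f(x_n, w_n).
x=1.800000, w=-2.300000: f=-3.500000 → w ← -2.300000 + 0.54·(-3.500000) = -4.190000
x=2.340000, w=-4.190000: f=-15.766100 → w ← -4.190000 + 0.54·(-15.766100) = -12.703694
w(2.88) ≈ -12.7037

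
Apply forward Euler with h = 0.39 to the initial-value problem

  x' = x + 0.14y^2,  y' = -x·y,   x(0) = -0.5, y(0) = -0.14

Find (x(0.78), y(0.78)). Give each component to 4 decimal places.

-0.9630, -0.2126

Euler on (x,y): x_{n+1} = x_n + h·x', y_{n+1} = y_n + h·y'.
0.000000: (-0.500000, -0.140000); f=(-0.497256, -0.070000) → (-0.693930, -0.167300)
0.390000: (-0.693930, -0.167300); f=(-0.690011, -0.116094) → (-0.963034, -0.212577)
(x(0.78), y(0.78)) ≈ (-0.9630, -0.2126)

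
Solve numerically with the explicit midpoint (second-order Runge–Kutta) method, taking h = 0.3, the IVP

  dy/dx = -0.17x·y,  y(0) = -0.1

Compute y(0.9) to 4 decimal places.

Midpoint: k1 = f(x_n, y_n); k2 = f(x_n + h/2, y_n + (h/2)·k1); y_{n+1} = y_n + h·k2.
x=0.000000, y=-0.100000:
  k1 = f(0.000000, -0.100000) = 0.000000
  k2 = f(0.150000, -0.100000) = 0.002550
  y ← -0.100000 + 0.3·0.002550 = -0.099235
x=0.300000, y=-0.099235:
  k1 = f(0.300000, -0.099235) = 0.005061
  k2 = f(0.450000, -0.098476) = 0.007533
  y ← -0.099235 + 0.3·0.007533 = -0.096975
x=0.600000, y=-0.096975:
  k1 = f(0.600000, -0.096975) = 0.009891
  k2 = f(0.750000, -0.095491) = 0.012175
  y ← -0.096975 + 0.3·0.012175 = -0.093322
y(0.9) ≈ -0.0933

-0.0933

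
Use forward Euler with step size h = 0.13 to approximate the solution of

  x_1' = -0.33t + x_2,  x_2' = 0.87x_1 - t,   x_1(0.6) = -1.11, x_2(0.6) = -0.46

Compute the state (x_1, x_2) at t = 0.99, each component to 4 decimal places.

Euler on (x_1,x_2): x_1_{n+1} = x_1_n + h·x_1', x_2_{n+1} = x_2_n + h·x_2'.
0.600000: (-1.110000, -0.460000); f=(-0.658000, -1.565700) → (-1.195540, -0.663541)
0.730000: (-1.195540, -0.663541); f=(-0.904441, -1.770120) → (-1.313117, -0.893657)
0.860000: (-1.313117, -0.893657); f=(-1.177457, -2.002412) → (-1.466187, -1.153970)
(x_1(0.99), x_2(0.99)) ≈ (-1.4662, -1.1540)

-1.4662, -1.1540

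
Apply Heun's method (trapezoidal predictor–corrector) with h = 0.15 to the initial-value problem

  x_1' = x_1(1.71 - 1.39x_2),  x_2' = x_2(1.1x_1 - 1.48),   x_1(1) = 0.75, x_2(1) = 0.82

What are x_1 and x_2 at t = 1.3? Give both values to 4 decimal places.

0.9169, 0.6904

Heun on (x_1,x_2): k1 = f(t_n, state_n); k2 = f(t_n + h, state_n + h·k1); state_{n+1} = state_n + (h/2)·(k1 + k2).
1.000000: (0.750000, 0.820000)
  k1 = (0.427650, -0.537100)
  predictor → (0.814148, 0.739435)
  k2 = (0.555399, -0.432154)
  → (0.823729, 0.747306)
1.150000: (0.823729, 0.747306)
  k1 = (0.552924, -0.428878)
  predictor → (0.906667, 0.682974)
  k2 = (0.689671, -0.329649)
  → (0.916923, 0.690417)
(x_1(1.3), x_2(1.3)) ≈ (0.9169, 0.6904)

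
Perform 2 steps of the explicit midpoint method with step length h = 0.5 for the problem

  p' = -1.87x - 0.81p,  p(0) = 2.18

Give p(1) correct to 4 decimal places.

Midpoint: k1 = f(x_n, p_n); k2 = f(x_n + h/2, p_n + (h/2)·k1); p_{n+1} = p_n + h·k2.
x=0.000000, p=2.180000:
  k1 = f(0.000000, 2.180000) = -1.765800
  k2 = f(0.250000, 1.738550) = -1.875726
  p ← 2.180000 + 0.5·(-1.875726) = 1.242137
x=0.500000, p=1.242137:
  k1 = f(0.500000, 1.242137) = -1.941131
  k2 = f(0.750000, 0.756854) = -2.015552
  p ← 1.242137 + 0.5·(-2.015552) = 0.234361
p(1) ≈ 0.2344

0.2344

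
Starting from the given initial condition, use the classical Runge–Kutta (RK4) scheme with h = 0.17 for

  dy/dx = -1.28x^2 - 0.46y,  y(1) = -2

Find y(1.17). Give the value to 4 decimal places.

RK4: k1 = f(x_n, y_n); k2 = f(x_n + h/2, y_n + (h/2)·k1); k3 = f(x_n + h/2, y_n + (h/2)·k2); k4 = f(x_n + h, y_n + h·k3); y_{n+1} = y_n + (h/6)·(k1 + 2k2 + 2k3 + k4).
x=1.000000, y=-2.000000:
  k1 = f(1.000000, -2.000000) = -0.360000
  k2 = f(1.085000, -2.030600) = -0.572772
  k3 = f(1.085000, -2.048686) = -0.564453
  k4 = f(1.170000, -2.095957) = -0.788052
  y ← -2.000000 + (0.17/6)·(k1 + 2k2 + 2k3 + k4) = -2.096971
y(1.17) ≈ -2.0970

-2.0970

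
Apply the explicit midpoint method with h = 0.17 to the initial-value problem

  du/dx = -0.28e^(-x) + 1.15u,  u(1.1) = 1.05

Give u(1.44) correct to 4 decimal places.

Midpoint: k1 = f(x_n, u_n); k2 = f(x_n + h/2, u_n + (h/2)·k1); u_{n+1} = u_n + h·k2.
x=1.100000, u=1.050000:
  k1 = f(1.100000, 1.050000) = 1.114296
  k2 = f(1.185000, 1.144715) = 1.230814
  u ← 1.050000 + 0.17·1.230814 = 1.259238
x=1.270000, u=1.259238:
  k1 = f(1.270000, 1.259238) = 1.369491
  k2 = f(1.355000, 1.375645) = 1.509767
  u ← 1.259238 + 0.17·1.509767 = 1.515899
u(1.44) ≈ 1.5159

1.5159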